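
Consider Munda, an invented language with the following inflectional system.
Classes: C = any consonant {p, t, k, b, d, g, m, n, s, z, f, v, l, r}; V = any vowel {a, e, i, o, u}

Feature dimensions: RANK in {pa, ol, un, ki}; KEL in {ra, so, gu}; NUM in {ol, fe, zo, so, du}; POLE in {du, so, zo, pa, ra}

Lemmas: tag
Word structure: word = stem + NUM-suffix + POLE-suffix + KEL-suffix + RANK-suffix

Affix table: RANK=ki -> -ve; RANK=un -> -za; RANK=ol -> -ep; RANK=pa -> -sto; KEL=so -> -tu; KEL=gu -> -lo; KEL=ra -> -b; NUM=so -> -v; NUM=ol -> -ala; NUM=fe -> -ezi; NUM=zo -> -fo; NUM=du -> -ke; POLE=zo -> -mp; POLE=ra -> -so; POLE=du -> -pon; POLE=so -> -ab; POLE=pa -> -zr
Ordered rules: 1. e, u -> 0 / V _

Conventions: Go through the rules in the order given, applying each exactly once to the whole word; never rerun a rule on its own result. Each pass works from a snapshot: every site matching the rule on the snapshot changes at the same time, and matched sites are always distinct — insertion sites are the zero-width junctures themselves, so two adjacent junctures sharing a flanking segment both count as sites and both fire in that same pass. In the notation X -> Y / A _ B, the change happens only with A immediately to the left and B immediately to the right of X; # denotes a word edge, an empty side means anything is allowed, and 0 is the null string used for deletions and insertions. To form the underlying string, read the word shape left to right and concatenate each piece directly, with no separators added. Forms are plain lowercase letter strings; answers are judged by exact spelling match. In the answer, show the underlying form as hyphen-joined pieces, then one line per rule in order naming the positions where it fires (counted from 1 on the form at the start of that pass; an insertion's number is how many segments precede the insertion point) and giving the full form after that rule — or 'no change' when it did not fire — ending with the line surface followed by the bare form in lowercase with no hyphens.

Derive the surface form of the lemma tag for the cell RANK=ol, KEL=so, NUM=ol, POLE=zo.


underlying: tag-ala-mp-tu-ep
1. e, u -> 0 / V _: fires at position(s) 11: tagalamptup
surface: tagalamptup


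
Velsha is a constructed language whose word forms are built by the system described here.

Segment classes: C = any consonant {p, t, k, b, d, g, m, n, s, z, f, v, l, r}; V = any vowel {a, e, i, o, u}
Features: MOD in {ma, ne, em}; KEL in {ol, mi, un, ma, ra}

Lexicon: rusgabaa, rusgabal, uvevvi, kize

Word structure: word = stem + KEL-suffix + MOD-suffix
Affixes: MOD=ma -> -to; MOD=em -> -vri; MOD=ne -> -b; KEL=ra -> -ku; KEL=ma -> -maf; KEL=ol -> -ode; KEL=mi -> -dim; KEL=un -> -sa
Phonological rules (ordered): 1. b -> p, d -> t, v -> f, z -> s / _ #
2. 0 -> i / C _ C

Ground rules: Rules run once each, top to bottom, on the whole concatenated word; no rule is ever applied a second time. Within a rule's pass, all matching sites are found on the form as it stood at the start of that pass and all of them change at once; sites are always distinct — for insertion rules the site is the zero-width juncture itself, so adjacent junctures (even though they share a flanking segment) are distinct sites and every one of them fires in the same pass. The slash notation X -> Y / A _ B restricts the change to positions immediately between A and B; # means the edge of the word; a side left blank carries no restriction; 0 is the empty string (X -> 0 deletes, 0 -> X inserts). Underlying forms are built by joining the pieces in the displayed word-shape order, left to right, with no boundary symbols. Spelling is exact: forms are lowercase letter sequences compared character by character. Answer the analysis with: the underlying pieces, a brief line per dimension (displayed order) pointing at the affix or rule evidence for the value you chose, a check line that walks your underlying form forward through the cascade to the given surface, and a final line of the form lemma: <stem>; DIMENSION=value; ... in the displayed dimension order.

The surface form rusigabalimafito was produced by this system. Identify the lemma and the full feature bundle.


underlying: rusgabal-maf-to
MOD=ma - signalled by the affix -to
KEL=ma - signalled by the affix -maf
check: rusgabalmafto -> rusgabalmafto -> rusigabalimafito
lemma: rusgabal; MOD=ma; KEL=ma


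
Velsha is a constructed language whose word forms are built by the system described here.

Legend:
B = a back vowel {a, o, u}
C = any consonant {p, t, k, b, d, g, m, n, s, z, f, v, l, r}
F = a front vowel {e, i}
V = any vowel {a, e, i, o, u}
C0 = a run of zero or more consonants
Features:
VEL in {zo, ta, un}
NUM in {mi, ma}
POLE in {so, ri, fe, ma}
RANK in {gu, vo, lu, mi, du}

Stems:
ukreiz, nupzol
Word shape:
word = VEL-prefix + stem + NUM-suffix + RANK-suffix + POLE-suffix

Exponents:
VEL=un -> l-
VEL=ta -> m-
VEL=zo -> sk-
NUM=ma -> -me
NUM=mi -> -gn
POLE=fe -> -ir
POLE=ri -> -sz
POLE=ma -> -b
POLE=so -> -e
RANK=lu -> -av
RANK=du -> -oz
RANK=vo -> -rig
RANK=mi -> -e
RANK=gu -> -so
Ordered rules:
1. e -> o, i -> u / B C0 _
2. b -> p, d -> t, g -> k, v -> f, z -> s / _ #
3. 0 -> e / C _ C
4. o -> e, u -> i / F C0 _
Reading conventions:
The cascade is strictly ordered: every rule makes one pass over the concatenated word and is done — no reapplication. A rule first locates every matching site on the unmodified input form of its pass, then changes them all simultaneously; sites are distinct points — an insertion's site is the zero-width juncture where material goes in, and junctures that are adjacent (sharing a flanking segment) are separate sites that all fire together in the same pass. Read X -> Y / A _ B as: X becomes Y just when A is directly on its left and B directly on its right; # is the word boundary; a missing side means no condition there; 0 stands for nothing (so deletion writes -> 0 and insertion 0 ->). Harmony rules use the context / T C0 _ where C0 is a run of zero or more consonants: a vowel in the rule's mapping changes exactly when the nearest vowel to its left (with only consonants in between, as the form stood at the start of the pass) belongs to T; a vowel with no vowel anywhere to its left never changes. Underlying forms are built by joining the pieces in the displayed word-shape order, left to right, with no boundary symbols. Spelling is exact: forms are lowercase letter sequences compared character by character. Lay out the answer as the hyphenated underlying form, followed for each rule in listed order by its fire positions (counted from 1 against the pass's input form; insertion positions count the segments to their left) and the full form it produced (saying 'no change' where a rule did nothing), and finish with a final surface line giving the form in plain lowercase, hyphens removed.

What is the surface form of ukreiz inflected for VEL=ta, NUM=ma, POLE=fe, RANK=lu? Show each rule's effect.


underlying: m-ukreiz-me-av-ir
1. e -> o, i -> u / B C0 _: fires at position(s) 5, 12: mukroizmeavur
2. b -> p, d -> t, g -> k, v -> f, z -> s / _ #: no change
3. 0 -> e / C _ C: inserts after position(s) 3, 7: mukeroizemeavur
4. o -> e, u -> i / F C0 _: fires at position(s) 6: mukereizemeavur
surface: mukereizemeavur


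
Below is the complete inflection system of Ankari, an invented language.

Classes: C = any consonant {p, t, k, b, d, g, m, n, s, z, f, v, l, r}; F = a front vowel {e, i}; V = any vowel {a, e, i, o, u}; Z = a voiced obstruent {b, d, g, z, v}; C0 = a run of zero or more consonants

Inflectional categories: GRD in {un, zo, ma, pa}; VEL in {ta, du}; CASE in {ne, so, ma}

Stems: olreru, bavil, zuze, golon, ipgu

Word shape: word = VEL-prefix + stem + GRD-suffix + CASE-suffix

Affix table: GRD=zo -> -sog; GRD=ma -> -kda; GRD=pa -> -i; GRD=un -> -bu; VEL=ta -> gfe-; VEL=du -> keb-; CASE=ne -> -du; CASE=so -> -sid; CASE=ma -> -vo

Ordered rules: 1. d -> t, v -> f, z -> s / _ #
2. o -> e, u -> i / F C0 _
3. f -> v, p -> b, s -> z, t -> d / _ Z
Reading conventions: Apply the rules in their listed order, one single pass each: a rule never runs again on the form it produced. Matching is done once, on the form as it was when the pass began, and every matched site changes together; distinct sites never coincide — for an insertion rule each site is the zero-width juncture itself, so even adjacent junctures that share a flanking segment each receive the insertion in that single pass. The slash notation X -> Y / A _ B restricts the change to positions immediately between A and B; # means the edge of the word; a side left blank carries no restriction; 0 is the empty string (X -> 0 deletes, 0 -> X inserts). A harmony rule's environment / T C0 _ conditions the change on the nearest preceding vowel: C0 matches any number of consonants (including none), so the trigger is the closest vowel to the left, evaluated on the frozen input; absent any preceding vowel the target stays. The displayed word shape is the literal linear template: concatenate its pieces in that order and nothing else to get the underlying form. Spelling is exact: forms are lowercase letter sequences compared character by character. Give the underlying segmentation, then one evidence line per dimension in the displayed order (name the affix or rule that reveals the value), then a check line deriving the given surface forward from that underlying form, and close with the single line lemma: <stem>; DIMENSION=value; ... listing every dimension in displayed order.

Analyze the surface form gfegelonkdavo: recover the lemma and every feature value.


underlying: gfe-golon-kda-vo
GRD=ma - signalled by the affix -kda
VEL=ta - signalled by the affix gfe-
CASE=ma - signalled by the affix -vo
check: gfegolonkdavo -> gfegolonkdavo -> gfegelonkdavo -> gfegelonkdavo
lemma: golon; GRD=ma; VEL=ta; CASE=ma


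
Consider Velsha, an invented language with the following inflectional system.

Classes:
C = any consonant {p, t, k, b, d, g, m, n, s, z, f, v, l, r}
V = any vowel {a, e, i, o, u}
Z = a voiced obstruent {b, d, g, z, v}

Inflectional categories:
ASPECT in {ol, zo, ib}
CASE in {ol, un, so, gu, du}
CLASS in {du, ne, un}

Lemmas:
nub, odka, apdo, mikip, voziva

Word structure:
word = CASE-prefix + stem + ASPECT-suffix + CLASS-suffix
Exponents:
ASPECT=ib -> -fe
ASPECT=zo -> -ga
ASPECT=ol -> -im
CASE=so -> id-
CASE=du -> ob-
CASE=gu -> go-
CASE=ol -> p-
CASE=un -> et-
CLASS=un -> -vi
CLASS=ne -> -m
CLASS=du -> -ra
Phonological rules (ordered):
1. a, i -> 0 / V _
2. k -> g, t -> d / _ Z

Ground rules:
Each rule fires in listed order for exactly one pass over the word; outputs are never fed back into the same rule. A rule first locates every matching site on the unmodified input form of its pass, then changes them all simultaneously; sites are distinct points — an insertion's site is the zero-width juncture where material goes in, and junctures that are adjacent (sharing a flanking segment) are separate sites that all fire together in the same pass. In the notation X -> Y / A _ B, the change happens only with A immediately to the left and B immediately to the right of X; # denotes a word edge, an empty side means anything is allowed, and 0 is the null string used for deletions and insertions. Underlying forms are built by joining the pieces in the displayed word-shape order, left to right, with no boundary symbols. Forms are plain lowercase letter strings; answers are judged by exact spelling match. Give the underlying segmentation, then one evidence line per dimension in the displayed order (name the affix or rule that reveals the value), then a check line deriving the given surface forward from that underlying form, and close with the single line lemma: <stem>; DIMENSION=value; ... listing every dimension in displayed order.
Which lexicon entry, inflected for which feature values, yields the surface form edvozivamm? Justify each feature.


underlying: et-voziva-im-m
ASPECT=ol - signalled by the affix -im
CASE=un - signalled by the affix et-
CLASS=ne - signalled by the affix -m
check: etvozivaimm -> etvozivamm -> edvozivamm
lemma: voziva; ASPECT=ol; CASE=un; CLASS=ne


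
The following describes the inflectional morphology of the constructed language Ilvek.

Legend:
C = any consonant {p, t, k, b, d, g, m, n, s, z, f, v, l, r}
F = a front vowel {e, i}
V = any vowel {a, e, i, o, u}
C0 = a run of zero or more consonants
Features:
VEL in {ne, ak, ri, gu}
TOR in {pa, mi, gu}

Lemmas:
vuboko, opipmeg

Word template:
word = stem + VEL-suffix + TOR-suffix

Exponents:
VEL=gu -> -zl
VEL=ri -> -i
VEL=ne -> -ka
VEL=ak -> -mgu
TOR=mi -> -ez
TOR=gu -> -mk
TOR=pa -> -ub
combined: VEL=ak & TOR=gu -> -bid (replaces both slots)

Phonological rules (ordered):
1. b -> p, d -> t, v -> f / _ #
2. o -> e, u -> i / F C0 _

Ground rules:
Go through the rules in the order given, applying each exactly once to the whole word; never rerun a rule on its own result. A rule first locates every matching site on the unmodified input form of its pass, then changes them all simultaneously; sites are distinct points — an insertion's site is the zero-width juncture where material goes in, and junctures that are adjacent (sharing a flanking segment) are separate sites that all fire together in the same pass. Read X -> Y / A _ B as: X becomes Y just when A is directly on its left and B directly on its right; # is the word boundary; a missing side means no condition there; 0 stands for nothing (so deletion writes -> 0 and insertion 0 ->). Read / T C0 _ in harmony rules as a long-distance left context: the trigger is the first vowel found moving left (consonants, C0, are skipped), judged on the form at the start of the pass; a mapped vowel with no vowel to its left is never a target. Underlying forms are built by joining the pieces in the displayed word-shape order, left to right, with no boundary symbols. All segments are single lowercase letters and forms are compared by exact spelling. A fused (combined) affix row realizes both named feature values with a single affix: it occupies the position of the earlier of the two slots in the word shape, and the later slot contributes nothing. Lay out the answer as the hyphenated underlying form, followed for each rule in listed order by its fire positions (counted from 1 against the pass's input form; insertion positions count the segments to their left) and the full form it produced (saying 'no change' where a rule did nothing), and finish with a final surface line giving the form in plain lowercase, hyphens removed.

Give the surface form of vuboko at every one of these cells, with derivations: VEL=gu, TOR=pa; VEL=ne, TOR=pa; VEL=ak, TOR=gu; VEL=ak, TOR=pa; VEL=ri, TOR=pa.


cell VEL=gu, TOR=pa:
underlying: vuboko-zl-ub
1. b -> p, d -> t, v -> f / _ #: fires at position(s) 10: vubokozlup
2. o -> e, u -> i / F C0 _: no change
surface: vubokozlup

cell VEL=ne, TOR=pa:
underlying: vuboko-ka-ub
1. b -> p, d -> t, v -> f / _ #: fires at position(s) 10: vubokokaup
2. o -> e, u -> i / F C0 _: no change
surface: vubokokaup

cell VEL=ak, TOR=gu:
underlying: vuboko-bid
1. b -> p, d -> t, v -> f / _ #: fires at position(s) 9: vubokobit
2. o -> e, u -> i / F C0 _: no change
surface: vubokobit

cell VEL=ak, TOR=pa:
underlying: vuboko-mgu-ub
1. b -> p, d -> t, v -> f / _ #: fires at position(s) 11: vubokomguup
2. o -> e, u -> i / F C0 _: no change
surface: vubokomguup

cell VEL=ri, TOR=pa:
underlying: vuboko-i-ub
1. b -> p, d -> t, v -> f / _ #: fires at position(s) 9: vubokoiup
2. o -> e, u -> i / F C0 _: fires at position(s) 8: vubokoiip
surface: vubokoiip


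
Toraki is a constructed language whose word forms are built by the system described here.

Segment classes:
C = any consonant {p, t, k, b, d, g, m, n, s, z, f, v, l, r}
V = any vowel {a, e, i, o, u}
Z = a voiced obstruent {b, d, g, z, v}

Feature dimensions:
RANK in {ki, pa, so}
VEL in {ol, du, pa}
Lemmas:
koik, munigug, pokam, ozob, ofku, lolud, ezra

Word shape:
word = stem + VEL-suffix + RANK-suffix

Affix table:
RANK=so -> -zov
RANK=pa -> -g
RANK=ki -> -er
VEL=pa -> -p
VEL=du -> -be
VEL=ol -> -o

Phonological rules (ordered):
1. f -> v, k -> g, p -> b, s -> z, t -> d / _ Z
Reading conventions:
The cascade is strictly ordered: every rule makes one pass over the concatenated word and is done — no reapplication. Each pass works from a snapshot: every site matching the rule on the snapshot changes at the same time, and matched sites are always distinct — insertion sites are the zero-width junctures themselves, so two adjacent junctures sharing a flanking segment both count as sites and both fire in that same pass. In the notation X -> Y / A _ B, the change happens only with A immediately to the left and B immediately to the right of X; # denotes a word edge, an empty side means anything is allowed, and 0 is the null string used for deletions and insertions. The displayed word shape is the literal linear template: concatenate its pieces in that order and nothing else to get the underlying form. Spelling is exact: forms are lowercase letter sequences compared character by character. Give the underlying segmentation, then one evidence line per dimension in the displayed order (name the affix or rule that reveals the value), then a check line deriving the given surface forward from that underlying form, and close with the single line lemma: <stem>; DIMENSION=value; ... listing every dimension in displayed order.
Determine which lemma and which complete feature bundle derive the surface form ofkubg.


underlying: ofku-p-g
RANK=pa - signalled by the affix -g
VEL=pa - signalled by the affix -p
check: ofkupg -> ofkubg
lemma: ofku; RANK=pa; VEL=pa


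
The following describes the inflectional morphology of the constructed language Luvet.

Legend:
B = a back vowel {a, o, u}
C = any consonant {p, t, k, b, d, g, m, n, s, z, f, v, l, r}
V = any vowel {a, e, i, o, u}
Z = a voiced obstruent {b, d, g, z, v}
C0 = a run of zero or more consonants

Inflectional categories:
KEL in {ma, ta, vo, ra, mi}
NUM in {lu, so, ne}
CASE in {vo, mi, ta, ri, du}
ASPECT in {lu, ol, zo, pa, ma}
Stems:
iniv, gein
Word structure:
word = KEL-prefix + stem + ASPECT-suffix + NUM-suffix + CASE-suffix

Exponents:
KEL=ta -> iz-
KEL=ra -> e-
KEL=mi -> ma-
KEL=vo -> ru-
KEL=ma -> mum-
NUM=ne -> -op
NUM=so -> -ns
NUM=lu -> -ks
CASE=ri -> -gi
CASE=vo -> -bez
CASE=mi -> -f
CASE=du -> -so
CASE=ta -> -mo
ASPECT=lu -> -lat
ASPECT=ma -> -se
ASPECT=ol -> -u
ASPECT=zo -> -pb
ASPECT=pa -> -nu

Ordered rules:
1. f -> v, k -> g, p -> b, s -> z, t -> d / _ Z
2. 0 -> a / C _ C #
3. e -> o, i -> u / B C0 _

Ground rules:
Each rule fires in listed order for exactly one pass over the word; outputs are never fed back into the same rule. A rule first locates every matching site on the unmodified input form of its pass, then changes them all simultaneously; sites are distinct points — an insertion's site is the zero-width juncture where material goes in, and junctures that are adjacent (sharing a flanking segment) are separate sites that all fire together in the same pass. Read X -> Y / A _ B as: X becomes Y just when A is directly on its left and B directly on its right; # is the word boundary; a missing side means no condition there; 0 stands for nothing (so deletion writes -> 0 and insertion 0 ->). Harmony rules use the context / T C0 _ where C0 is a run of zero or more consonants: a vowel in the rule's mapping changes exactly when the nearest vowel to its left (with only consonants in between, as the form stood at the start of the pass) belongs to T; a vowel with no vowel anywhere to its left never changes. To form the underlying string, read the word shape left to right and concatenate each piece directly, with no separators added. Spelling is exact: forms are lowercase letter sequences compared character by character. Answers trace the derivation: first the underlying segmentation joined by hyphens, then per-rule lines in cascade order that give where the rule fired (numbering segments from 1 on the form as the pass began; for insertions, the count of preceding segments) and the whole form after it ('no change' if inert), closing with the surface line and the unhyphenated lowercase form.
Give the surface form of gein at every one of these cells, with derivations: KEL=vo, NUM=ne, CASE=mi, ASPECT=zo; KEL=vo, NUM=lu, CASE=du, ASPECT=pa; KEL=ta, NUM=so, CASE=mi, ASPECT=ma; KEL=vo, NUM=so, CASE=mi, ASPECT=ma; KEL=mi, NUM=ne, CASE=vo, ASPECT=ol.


cell KEL=vo, NUM=ne, CASE=mi, ASPECT=zo:
underlying: ru-gein-pb-op-f
1. f -> v, k -> g, p -> b, s -> z, t -> d / _ Z: fires at position(s) 7: rugeinbbopf
2. 0 -> a / C _ C #: inserts after position(s) 10: rugeinbbopaf
3. e -> o, i -> u / B C0 _: fires at position(s) 4: rugoinbbopaf
surface: rugoinbbopaf

cell KEL=vo, NUM=lu, CASE=du, ASPECT=pa:
underlying: ru-gein-nu-ks-so
1. f -> v, k -> g, p -> b, s -> z, t -> d / _ Z: no change
2. 0 -> a / C _ C #: no change
3. e -> o, i -> u / B C0 _: fires at position(s) 4: rugoinnuksso
surface: rugoinnuksso

cell KEL=ta, NUM=so, CASE=mi, ASPECT=ma:
underlying: iz-gein-se-ns-f
1. f -> v, k -> g, p -> b, s -> z, t -> d / _ Z: no change
2. 0 -> a / C _ C #: inserts after position(s) 10: izgeinsensaf
3. e -> o, i -> u / B C0 _: no change
surface: izgeinsensaf

cell KEL=vo, NUM=so, CASE=mi, ASPECT=ma:
underlying: ru-gein-se-ns-f
1. f -> v, k -> g, p -> b, s -> z, t -> d / _ Z: no change
2. 0 -> a / C _ C #: inserts after position(s) 10: rugeinsensaf
3. e -> o, i -> u / B C0 _: fires at position(s) 4: rugoinsensaf
surface: rugoinsensaf

cell KEL=mi, NUM=ne, CASE=vo, ASPECT=ol:
underlying: ma-gein-u-op-bez
1. f -> v, k -> g, p -> b, s -> z, t -> d / _ Z: fires at position(s) 9: mageinuobbez
2. 0 -> a / C _ C #: no change
3. e -> o, i -> u / B C0 _: fires at position(s) 4, 11: magoinuobboz
surface: magoinuobboz


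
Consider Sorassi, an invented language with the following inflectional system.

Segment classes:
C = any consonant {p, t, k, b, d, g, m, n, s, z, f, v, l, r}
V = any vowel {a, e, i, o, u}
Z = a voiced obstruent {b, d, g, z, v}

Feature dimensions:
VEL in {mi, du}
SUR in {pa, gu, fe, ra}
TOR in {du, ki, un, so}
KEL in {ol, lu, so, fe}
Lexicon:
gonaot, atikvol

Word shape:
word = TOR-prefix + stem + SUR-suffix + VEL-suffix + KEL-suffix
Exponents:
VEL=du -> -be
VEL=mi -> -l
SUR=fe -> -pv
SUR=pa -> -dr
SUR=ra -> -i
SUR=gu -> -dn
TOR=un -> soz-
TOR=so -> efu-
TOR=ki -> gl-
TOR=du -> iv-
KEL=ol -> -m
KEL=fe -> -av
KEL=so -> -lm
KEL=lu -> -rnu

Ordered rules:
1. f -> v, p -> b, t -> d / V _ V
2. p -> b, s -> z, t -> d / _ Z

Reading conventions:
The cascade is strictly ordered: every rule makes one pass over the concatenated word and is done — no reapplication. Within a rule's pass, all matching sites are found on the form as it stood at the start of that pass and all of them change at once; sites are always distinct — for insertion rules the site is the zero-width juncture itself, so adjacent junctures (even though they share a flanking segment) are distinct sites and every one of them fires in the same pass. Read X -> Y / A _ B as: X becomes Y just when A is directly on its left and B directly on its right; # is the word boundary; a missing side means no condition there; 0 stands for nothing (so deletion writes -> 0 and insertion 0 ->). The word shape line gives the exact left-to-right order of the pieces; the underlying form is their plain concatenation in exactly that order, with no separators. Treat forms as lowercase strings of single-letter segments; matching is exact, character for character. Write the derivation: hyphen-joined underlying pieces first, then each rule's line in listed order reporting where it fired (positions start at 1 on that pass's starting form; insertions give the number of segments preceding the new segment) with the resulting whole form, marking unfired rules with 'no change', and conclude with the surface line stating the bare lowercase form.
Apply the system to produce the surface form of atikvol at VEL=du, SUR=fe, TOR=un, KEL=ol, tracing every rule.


underlying: soz-atikvol-pv-be-m
1. f -> v, p -> b, t -> d / V _ V: fires at position(s) 5: sozadikvolpvbem
2. p -> b, s -> z, t -> d / _ Z: fires at position(s) 11: sozadikvolbvbem
surface: sozadikvolbvbem


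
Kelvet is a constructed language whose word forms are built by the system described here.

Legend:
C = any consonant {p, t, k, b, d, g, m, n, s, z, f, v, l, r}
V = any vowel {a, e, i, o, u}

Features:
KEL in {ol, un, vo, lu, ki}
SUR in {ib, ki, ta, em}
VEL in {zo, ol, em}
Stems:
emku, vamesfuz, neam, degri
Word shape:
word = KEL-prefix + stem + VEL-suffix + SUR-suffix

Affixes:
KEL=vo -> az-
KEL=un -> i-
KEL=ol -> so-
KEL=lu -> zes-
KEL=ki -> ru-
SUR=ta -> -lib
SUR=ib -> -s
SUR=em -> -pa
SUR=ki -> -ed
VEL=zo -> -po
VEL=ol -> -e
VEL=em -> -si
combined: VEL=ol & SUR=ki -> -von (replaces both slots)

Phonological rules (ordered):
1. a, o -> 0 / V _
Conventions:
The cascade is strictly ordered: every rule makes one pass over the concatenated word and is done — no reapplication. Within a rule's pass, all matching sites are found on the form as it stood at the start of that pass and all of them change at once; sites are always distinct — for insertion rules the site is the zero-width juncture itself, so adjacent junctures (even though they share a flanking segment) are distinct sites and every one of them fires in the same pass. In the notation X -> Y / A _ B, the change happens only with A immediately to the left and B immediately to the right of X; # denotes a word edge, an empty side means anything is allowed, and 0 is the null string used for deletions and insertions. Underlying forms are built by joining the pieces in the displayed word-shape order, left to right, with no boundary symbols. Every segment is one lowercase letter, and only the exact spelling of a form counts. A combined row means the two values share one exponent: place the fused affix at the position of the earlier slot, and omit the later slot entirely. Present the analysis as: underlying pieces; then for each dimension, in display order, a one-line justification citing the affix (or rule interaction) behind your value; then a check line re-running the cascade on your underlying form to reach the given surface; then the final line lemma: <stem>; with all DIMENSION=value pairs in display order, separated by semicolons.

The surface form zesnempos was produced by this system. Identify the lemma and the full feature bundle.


underlying: zes-neam-po-s
KEL=lu - signalled by the affix zes-
SUR=ib - signalled by the affix -s
VEL=zo - signalled by the affix -po
check: zesneampos -> zesnempos
lemma: neam; KEL=lu; SUR=ib; VEL=zo


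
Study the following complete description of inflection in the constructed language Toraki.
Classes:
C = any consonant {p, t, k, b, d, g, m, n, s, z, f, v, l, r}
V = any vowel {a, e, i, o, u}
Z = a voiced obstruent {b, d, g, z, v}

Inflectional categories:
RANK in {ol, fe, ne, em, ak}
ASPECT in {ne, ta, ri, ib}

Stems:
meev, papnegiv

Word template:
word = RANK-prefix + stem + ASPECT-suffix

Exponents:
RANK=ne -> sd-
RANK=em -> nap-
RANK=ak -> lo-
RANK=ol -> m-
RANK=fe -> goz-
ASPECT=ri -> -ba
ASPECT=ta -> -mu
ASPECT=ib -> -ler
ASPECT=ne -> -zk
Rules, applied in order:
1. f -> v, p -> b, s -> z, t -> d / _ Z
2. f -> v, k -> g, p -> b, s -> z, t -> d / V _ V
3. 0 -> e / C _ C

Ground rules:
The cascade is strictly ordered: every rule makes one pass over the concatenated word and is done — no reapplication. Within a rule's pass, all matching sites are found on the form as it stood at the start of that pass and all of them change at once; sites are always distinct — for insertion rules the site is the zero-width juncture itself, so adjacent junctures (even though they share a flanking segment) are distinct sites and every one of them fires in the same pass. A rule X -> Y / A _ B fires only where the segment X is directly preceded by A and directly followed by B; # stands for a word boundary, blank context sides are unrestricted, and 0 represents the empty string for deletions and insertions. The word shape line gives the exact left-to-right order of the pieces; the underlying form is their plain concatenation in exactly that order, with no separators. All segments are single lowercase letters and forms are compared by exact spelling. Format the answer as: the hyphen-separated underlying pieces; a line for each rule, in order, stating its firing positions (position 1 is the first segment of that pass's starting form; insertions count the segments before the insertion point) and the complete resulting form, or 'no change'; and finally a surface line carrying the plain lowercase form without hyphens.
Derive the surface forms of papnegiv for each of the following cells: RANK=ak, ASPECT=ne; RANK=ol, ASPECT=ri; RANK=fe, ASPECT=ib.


cell RANK=ak, ASPECT=ne:
underlying: lo-papnegiv-zk
1. f -> v, p -> b, s -> z, t -> d / _ Z: no change
2. f -> v, k -> g, p -> b, s -> z, t -> d / V _ V: fires at position(s) 3: lobapnegivzk
3. 0 -> e / C _ C: inserts after position(s) 5, 10, 11: lobapenegivezek
surface: lobapenegivezek

cell RANK=ol, ASPECT=ri:
underlying: m-papnegiv-ba
1. f -> v, p -> b, s -> z, t -> d / _ Z: no change
2. f -> v, k -> g, p -> b, s -> z, t -> d / V _ V: no change
3. 0 -> e / C _ C: inserts after position(s) 1, 4, 9: mepapenegiveba
surface: mepapenegiveba

cell RANK=fe, ASPECT=ib:
underlying: goz-papnegiv-ler
1. f -> v, p -> b, s -> z, t -> d / _ Z: no change
2. f -> v, k -> g, p -> b, s -> z, t -> d / V _ V: no change
3. 0 -> e / C _ C: inserts after position(s) 3, 6, 11: gozepapenegiveler
surface: gozepapenegiveler


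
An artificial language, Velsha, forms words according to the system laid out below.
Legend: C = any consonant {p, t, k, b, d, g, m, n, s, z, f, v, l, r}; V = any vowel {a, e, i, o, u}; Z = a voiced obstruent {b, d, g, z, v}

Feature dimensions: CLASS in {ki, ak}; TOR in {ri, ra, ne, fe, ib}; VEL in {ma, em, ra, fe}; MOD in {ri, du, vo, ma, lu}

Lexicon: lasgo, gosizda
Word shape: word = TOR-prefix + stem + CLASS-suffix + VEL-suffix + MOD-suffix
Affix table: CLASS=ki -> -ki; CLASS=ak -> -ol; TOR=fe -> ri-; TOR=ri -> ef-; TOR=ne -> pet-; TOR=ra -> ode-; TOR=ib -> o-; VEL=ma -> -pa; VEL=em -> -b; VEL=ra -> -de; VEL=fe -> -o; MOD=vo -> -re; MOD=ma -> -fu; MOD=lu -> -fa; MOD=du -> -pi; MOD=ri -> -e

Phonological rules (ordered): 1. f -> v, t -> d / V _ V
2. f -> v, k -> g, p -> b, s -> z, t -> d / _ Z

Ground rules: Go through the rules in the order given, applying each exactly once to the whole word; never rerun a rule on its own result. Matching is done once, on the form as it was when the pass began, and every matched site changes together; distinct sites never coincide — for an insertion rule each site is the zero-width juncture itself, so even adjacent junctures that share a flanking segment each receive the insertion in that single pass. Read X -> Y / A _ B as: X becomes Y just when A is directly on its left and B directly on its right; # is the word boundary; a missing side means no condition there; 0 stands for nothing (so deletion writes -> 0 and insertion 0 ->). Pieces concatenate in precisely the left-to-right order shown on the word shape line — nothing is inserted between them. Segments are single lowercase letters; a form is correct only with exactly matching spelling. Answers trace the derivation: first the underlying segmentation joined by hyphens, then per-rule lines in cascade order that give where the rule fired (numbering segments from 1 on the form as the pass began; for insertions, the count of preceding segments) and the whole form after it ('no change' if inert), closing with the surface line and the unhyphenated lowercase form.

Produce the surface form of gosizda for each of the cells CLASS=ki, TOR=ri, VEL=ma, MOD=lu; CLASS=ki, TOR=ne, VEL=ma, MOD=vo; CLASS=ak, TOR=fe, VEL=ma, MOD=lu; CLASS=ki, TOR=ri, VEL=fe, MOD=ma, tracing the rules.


cell CLASS=ki, TOR=ri, VEL=ma, MOD=lu:
underlying: ef-gosizda-ki-pa-fa
1. f -> v, t -> d / V _ V: fires at position(s) 14: efgosizdakipava
2. f -> v, k -> g, p -> b, s -> z, t -> d / _ Z: fires at position(s) 2: evgosizdakipava
surface: evgosizdakipava

cell CLASS=ki, TOR=ne, VEL=ma, MOD=vo:
underlying: pet-gosizda-ki-pa-re
1. f -> v, t -> d / V _ V: no change
2. f -> v, k -> g, p -> b, s -> z, t -> d / _ Z: fires at position(s) 3: pedgosizdakipare
surface: pedgosizdakipare

cell CLASS=ak, TOR=fe, VEL=ma, MOD=lu:
underlying: ri-gosizda-ol-pa-fa
1. f -> v, t -> d / V _ V: fires at position(s) 14: rigosizdaolpava
2. f -> v, k -> g, p -> b, s -> z, t -> d / _ Z: no change
surface: rigosizdaolpava

cell CLASS=ki, TOR=ri, VEL=fe, MOD=ma:
underlying: ef-gosizda-ki-o-fu
1. f -> v, t -> d / V _ V: fires at position(s) 13: efgosizdakiovu
2. f -> v, k -> g, p -> b, s -> z, t -> d / _ Z: fires at position(s) 2: evgosizdakiovu
surface: evgosizdakiovu


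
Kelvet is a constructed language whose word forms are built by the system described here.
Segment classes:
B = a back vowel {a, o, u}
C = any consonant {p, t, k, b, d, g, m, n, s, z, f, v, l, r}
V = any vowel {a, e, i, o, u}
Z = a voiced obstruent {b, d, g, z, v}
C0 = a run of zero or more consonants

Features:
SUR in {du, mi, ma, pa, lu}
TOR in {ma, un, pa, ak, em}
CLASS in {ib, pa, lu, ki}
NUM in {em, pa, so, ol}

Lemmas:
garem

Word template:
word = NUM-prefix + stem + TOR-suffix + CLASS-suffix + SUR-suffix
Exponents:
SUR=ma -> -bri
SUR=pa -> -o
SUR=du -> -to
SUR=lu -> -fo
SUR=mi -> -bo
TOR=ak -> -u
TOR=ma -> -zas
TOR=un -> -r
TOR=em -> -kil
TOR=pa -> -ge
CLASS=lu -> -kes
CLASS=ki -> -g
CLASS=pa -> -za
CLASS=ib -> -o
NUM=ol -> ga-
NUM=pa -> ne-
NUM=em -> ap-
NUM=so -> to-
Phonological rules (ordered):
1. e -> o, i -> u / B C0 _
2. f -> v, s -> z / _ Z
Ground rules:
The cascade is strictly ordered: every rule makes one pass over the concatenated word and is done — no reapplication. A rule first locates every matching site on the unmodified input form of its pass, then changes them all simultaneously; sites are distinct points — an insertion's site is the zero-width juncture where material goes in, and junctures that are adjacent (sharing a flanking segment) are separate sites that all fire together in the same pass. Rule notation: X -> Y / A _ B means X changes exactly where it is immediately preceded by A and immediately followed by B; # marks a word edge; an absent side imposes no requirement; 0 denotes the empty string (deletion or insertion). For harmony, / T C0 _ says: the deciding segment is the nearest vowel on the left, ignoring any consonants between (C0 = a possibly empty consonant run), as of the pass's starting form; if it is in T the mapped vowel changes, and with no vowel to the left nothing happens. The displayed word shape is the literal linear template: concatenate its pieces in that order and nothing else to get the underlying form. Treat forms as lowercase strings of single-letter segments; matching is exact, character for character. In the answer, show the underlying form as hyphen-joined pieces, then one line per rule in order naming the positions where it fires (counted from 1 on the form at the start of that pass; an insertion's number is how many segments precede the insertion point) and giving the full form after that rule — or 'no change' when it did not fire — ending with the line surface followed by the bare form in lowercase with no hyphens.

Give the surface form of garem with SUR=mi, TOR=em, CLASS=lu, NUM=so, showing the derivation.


underlying: to-garem-kil-kes-bo
1. e -> o, i -> u / B C0 _: fires at position(s) 6: togaromkilkesbo
2. f -> v, s -> z / _ Z: fires at position(s) 13: togaromkilkezbo
surface: togaromkilkezbo


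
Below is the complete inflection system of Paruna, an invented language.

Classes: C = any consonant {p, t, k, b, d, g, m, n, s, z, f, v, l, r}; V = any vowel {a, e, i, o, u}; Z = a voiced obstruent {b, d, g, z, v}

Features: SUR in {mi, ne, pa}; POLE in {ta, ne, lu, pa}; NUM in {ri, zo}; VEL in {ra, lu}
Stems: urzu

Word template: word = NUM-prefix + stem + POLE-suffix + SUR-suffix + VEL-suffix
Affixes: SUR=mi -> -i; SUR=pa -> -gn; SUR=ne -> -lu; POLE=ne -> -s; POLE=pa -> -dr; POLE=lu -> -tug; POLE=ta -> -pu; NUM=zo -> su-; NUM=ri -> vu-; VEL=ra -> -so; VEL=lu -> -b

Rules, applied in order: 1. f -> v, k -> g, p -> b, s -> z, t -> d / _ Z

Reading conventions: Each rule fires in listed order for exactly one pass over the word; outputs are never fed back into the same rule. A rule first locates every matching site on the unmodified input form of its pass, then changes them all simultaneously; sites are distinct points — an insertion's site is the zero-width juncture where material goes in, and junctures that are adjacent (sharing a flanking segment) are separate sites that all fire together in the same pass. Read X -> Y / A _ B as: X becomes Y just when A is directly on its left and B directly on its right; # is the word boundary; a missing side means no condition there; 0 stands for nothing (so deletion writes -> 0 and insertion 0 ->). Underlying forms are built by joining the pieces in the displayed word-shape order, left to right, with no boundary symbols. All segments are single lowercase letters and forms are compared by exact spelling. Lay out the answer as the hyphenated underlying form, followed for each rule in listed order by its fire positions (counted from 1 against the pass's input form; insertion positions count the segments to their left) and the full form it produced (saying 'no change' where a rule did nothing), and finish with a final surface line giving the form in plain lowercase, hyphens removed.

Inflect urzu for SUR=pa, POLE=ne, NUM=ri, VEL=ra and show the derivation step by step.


underlying: vu-urzu-s-gn-so
1. f -> v, k -> g, p -> b, s -> z, t -> d / _ Z: fires at position(s) 7: vuurzuzgnso
surface: vuurzuzgnso


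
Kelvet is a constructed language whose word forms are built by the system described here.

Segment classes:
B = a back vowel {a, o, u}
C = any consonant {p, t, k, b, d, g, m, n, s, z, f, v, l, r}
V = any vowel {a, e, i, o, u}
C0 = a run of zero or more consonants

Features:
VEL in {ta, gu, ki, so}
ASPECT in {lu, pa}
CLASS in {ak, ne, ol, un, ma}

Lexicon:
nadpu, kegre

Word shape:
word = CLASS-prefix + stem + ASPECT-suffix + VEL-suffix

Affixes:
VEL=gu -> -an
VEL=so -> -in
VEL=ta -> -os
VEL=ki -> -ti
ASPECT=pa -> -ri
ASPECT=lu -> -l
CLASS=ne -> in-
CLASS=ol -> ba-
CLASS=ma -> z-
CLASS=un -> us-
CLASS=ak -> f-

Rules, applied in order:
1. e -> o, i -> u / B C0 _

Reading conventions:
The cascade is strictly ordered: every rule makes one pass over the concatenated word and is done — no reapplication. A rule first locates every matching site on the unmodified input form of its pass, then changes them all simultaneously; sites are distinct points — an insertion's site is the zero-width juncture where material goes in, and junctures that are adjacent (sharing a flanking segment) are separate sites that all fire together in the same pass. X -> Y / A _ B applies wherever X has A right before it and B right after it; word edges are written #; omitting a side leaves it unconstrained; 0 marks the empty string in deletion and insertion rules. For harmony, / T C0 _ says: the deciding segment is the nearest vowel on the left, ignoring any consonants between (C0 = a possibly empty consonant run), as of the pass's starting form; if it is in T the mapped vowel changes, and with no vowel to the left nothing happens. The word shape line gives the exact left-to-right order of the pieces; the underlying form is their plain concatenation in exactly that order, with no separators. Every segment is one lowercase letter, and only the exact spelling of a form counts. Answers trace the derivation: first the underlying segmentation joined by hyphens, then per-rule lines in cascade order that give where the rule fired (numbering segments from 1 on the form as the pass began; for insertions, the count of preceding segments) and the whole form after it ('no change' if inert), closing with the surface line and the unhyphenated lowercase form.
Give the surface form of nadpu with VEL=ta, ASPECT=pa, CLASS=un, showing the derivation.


underlying: us-nadpu-ri-os
1. e -> o, i -> u / B C0 _: fires at position(s) 9: usnadpuruos
surface: usnadpuruos


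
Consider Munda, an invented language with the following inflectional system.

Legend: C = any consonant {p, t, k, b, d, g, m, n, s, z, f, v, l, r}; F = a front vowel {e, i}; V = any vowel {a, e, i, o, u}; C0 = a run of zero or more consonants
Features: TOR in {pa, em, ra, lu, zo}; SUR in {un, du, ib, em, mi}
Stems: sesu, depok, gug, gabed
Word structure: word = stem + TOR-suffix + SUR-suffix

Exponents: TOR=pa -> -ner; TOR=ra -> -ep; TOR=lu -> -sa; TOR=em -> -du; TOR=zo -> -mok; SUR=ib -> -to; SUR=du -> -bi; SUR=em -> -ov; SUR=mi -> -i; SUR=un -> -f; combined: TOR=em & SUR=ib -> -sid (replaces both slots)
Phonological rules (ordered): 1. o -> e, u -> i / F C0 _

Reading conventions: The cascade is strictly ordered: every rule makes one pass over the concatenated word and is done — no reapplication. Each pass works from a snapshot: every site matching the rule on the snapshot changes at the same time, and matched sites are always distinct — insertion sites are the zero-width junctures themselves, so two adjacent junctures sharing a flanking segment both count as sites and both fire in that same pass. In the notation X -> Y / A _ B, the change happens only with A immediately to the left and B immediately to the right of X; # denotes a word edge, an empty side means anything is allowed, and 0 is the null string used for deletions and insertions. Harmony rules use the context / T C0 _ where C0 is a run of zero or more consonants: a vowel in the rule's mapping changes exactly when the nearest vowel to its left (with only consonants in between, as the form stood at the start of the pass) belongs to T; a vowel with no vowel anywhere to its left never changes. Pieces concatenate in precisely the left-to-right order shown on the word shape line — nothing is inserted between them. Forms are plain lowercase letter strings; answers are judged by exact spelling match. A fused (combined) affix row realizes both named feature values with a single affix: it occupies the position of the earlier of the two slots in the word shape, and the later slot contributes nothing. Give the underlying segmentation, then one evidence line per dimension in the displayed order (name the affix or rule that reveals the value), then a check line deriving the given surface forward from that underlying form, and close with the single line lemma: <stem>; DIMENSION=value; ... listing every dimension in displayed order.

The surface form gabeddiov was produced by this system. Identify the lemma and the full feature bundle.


underlying: gabed-du-ov
TOR=em - signalled by the affix -du
SUR=em - signalled by the affix -ov
check: gabedduov -> gabeddiov
lemma: gabed; TOR=em; SUR=em
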